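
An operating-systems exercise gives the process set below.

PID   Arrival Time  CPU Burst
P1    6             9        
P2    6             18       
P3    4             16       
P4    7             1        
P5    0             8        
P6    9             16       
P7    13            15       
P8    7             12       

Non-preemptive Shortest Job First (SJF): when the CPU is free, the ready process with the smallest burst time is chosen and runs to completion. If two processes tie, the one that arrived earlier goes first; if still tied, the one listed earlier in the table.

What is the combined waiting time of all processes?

Gantt: | P5 0-8 | P4 8-9 | P1 9-18 | P8 18-30 | P7 30-45 | P3 45-61 | P6 61-77 | P2 77-95 |
Completion: P1=18  P2=95  P3=61  P4=9  P5=8  P6=77  P7=45  P8=30
Waiting = turnaround − burst: P1=3, P2=71, P3=41, P4=1, P5=0, P6=52, P7=17, P8=11
Total waiting = 3 + 71 + 41 + 1 + 0 + 52 + 17 + 11 = 196

196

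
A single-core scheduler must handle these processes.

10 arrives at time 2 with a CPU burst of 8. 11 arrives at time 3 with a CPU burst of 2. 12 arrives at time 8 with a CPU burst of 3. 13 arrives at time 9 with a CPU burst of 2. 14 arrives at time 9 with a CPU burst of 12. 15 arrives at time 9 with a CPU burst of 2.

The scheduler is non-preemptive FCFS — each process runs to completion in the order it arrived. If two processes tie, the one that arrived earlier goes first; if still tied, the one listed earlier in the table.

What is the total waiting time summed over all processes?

Gantt: | idle 0-2 | 10 2-10 | 11 10-12 | 12 12-15 | 13 15-17 | 14 17-29 | 15 29-31 |
Completion: 10=10  11=12  12=15  13=17  14=29  15=31
Waiting = turnaround − burst: 10=0, 11=7, 12=4, 13=6, 14=8, 15=20
Total waiting = 0 + 7 + 4 + 6 + 8 + 20 = 45

45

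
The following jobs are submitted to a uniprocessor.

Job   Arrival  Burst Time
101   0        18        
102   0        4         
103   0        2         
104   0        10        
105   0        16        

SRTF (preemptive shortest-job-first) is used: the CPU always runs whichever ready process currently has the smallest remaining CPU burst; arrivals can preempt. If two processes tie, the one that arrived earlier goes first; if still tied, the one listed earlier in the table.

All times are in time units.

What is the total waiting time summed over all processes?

Schedule: | 103 0-2 | 102 2-6 | 104 6-16 | 105 16-32 | 101 32-50 |
Completion: 101=50  102=6  103=2  104=16  105=32
Turnaround (C−A): 101=50  102=6  103=2  104=16  105=32
Waiting = turnaround − burst: 101=32, 102=2, 103=0, 104=6, 105=16
Total waiting = 32 + 2 + 0 + 6 + 16 = 56

56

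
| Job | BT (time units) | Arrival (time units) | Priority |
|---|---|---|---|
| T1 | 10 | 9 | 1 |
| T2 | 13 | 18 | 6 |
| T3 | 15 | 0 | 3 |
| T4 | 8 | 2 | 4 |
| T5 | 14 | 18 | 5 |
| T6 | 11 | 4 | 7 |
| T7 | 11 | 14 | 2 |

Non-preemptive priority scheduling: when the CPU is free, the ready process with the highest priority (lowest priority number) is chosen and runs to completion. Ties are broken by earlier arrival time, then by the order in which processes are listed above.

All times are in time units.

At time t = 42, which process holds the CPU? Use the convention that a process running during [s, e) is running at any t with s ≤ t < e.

T4

Timeline: | T3 0-15 | T1 15-25 | T7 25-36 | T4 36-44 | T5 44-58 | T2 58-71 | T6 71-82 |
Completion: T1=25  T2=71  T3=15  T4=44  T5=58  T6=82  T7=36
Turnaround (C−A): T1=16  T2=53  T3=15  T4=42  T5=40  T6=78  T7=22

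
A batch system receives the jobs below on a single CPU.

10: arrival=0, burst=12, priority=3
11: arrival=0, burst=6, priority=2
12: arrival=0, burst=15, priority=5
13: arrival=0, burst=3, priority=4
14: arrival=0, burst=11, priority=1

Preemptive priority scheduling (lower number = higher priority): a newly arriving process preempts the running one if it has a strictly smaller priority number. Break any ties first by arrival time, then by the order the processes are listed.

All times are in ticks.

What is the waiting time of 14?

0

Timeline: | 14 0-11 | 11 11-17 | 10 17-29 | 13 29-32 | 12 32-47 |
Completion: 10=29  11=17  12=47  13=32  14=11
Waiting(14) = turnaround − burst = 11 − 11 = 0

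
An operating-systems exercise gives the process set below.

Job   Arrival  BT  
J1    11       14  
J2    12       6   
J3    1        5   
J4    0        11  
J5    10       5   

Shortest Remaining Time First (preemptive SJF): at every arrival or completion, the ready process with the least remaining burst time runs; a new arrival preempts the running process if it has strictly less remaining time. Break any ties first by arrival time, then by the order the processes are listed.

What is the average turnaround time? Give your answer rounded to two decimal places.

Timeline: | J4 0-1 | J3 1-6 | J4 6-10 | J5 10-15 | J4 15-21 | J2 21-27 | J1 27-41 |
Completion: J1=41  J2=27  J3=6  J4=21  J5=15
Turnaround (C−A): J1=30  J2=15  J3=5  J4=21  J5=5
Turnaround times: J1=30, J2=15, J3=5, J4=21, J5=5
Average turnaround = (30+15+5+21+5) / 5 = 76/5 = 15.20

15.20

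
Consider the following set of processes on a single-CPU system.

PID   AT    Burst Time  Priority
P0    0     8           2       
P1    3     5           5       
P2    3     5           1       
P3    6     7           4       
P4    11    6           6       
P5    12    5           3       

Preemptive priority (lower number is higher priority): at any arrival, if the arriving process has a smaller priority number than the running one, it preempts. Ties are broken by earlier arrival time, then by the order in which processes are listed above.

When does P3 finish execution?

25

Timeline: | P0 0-3 | P2 3-8 | P0 8-13 | P5 13-18 | P3 18-25 | P1 25-30 | P4 30-36 |
Completion: P0=13  P1=30  P2=8  P3=25  P4=36  P5=18
Turnaround (C−A): P0=13  P1=27  P2=5  P3=19  P4=25  P5=6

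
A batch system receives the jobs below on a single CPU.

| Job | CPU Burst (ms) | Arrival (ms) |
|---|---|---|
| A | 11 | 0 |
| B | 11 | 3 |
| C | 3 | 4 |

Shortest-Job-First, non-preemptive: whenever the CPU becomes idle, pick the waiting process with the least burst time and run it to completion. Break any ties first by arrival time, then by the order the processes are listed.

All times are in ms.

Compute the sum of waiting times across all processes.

18

Gantt: | A 0-11 | C 11-14 | B 14-25 |
Completion: A=11  B=25  C=14
Waiting = turnaround − burst: A=0, B=11, C=7
Total waiting = 0 + 11 + 7 = 18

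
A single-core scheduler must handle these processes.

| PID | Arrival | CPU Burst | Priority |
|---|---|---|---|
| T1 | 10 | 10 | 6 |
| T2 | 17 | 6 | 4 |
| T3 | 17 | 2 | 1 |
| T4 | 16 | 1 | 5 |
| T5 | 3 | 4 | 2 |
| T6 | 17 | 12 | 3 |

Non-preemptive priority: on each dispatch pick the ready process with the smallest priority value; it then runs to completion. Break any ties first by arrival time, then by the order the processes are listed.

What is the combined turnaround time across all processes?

84

Timeline: | idle 0-3 | T5 3-7 | idle 7-10 | T1 10-20 | T3 20-22 | T6 22-34 | T2 34-40 | T4 40-41 |
Completion: T1=20  T2=40  T3=22  T4=41  T5=7  T6=34
Turnaround (C−A): T1=10  T2=23  T3=5  T4=25  T5=4  T6=17
Turnaround = completion − arrival: T1=10, T2=23, T3=5, T4=25, T5=4, T6=17
Total turnaround = 10 + 23 + 5 + 25 + 4 + 17 = 84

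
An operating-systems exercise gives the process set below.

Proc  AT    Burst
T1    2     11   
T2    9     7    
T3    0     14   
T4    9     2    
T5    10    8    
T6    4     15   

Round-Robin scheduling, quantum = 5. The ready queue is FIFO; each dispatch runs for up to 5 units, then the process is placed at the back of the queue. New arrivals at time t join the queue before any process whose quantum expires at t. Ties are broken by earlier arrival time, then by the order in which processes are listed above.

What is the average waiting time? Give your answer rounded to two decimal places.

31.67

Timeline: | T3 0-5 | T1 5-10 | T6 10-15 | T3 15-20 | T2 20-25 | T4 25-27 | T5 27-32 | T1 32-37 | T6 37-42 | T3 42-46 | T2 46-48 | T5 48-51 | T1 51-52 | T6 52-57 |
Completion: T1=52  T2=48  T3=46  T4=27  T5=51  T6=57
Waiting times: T1=39, T2=32, T3=32, T4=16, T5=33, T6=38
Average waiting = (39+32+32+16+33+38) / 6 = 190/6 = 31.67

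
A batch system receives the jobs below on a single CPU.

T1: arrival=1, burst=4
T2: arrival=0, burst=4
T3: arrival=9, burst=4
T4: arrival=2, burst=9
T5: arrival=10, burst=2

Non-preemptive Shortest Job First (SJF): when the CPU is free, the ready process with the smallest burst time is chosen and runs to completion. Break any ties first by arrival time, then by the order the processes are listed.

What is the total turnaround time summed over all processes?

49

Schedule: | T2 0-4 | T1 4-8 | T4 8-17 | T5 17-19 | T3 19-23 |
Completion: T1=8  T2=4  T3=23  T4=17  T5=19
Turnaround = completion − arrival: T1=7, T2=4, T3=14, T4=15, T5=9
Total turnaround = 7 + 4 + 14 + 15 + 9 = 49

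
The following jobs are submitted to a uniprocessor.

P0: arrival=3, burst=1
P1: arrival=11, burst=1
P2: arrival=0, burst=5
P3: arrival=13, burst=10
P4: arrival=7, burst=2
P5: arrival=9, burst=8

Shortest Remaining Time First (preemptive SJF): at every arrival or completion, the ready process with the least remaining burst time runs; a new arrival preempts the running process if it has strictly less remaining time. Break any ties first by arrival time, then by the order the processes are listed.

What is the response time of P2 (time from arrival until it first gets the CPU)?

0

Timeline: | P2 0-3 | P0 3-4 | P2 4-6 | idle 6-7 | P4 7-9 | P5 9-11 | P1 11-12 | P5 12-18 | P3 18-28 |
Completion: P0=4  P1=12  P2=6  P3=28  P4=9  P5=18
Turnaround (C−A): P0=1  P1=1  P2=6  P3=15  P4=2  P5=9
Response(P2) = first start − arrival = 0 − 0 = 0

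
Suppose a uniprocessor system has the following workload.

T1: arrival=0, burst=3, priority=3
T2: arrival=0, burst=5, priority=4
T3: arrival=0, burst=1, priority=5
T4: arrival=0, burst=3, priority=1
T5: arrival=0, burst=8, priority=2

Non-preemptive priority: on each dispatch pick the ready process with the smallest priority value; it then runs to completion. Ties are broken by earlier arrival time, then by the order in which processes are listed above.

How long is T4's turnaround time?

Schedule: | T4 0-3 | T5 3-11 | T1 11-14 | T2 14-19 | T3 19-20 |
Completion: T1=14  T2=19  T3=20  T4=3  T5=11
Turnaround(T4) = completion − arrival = 3 − 0 = 3

3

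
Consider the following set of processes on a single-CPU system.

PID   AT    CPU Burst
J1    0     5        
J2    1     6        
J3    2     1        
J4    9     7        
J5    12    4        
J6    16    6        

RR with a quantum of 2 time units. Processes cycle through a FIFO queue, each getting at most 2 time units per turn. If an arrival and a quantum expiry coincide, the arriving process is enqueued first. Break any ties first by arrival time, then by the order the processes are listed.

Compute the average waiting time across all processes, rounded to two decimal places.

Timeline: | J1 0-2 | J2 2-4 | J3 4-5 | J1 5-7 | J2 7-9 | J1 9-10 | J4 10-12 | J2 12-14 | J5 14-16 | J4 16-18 | J6 18-20 | J5 20-22 | J4 22-24 | J6 24-26 | J4 26-27 | J6 27-29 |
Completion: J1=10  J2=14  J3=5  J4=27  J5=22  J6=29
Waiting times: J1=5, J2=7, J3=2, J4=11, J5=6, J6=7
Average waiting = (5+7+2+11+6+7) / 6 = 38/6 = 6.33

6.33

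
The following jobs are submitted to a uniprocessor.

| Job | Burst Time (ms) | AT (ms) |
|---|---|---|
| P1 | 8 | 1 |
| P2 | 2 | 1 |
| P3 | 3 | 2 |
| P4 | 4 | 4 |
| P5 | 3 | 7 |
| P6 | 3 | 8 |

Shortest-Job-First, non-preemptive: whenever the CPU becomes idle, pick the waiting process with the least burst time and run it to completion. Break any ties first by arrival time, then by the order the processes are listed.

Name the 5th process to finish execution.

P6

Timeline: | idle 0-1 | P2 1-3 | P3 3-6 | P4 6-10 | P5 10-13 | P6 13-16 | P1 16-24 |
Completion: P1=24  P2=3  P3=6  P4=10  P5=13  P6=16
Finish order: P2 → P3 → P4 → P5 → P6 → P1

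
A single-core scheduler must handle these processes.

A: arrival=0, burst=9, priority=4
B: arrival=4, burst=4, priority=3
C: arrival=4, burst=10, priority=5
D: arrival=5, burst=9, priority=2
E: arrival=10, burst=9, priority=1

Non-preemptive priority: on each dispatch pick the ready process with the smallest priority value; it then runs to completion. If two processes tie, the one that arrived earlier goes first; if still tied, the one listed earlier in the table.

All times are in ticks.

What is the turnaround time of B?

27

Gantt: | A 0-9 | D 9-18 | E 18-27 | B 27-31 | C 31-41 |
Completion: A=9  B=31  C=41  D=18  E=27
Turnaround(B) = completion − arrival = 31 − 4 = 27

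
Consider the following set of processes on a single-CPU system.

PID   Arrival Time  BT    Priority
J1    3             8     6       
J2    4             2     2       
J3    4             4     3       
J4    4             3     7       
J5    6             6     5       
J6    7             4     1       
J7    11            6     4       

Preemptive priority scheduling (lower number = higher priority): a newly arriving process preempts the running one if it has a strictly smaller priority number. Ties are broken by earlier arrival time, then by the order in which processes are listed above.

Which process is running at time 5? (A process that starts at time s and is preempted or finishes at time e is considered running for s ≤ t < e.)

J2

Schedule: | idle 0-3 | J1 3-4 | J2 4-6 | J3 6-7 | J6 7-11 | J3 11-14 | J7 14-20 | J5 20-26 | J1 26-33 | J4 33-36 |
Completion: J1=33  J2=6  J3=14  J4=36  J5=26  J6=11  J7=20
Turnaround (C−A): J1=30  J2=2  J3=10  J4=32  J5=20  J6=4  J7=9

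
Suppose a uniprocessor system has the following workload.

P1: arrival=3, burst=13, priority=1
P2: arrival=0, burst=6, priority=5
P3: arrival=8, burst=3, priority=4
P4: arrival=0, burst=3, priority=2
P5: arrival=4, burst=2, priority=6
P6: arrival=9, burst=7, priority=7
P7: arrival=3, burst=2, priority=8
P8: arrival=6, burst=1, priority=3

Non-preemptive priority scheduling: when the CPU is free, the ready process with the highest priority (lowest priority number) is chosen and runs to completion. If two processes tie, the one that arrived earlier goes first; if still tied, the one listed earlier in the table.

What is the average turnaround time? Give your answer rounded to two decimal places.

18.63

Schedule: | P4 0-3 | P1 3-16 | P8 16-17 | P3 17-20 | P2 20-26 | P5 26-28 | P6 28-35 | P7 35-37 |
Completion: P1=16  P2=26  P3=20  P4=3  P5=28  P6=35  P7=37  P8=17
Turnaround (C−A): P1=13  P2=26  P3=12  P4=3  P5=24  P6=26  P7=34  P8=11
Turnaround times: P1=13, P2=26, P3=12, P4=3, P5=24, P6=26, P7=34, P8=11
Average turnaround = (13+26+12+3+24+26+34+11) / 8 = 149/8 = 18.63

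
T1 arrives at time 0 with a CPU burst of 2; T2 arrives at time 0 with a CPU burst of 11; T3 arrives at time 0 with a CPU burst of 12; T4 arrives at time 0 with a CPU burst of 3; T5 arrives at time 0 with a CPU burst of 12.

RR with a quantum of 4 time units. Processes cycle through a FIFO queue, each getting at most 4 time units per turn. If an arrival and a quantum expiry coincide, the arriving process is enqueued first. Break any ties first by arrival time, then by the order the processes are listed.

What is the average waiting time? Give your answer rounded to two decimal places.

16.60

Schedule: | T1 0-2 | T2 2-6 | T3 6-10 | T4 10-13 | T5 13-17 | T2 17-21 | T3 21-25 | T5 25-29 | T2 29-32 | T3 32-36 | T5 36-40 |
Completion: T1=2  T2=32  T3=36  T4=13  T5=40
Turnaround (C−A): T1=2  T2=32  T3=36  T4=13  T5=40
Waiting times: T1=0, T2=21, T3=24, T4=10, T5=28
Average waiting = (0+21+24+10+28) / 5 = 83/5 = 16.60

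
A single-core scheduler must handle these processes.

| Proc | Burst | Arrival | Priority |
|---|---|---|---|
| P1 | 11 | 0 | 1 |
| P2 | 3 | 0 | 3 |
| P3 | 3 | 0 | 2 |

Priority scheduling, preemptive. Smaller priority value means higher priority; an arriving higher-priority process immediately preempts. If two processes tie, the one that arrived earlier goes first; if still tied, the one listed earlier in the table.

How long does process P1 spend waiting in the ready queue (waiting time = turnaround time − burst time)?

0

Gantt: | P1 0-11 | P3 11-14 | P2 14-17 |
Completion: P1=11  P2=17  P3=14
Turnaround (C−A): P1=11  P2=17  P3=14
Waiting(P1) = turnaround − burst = 11 − 11 = 0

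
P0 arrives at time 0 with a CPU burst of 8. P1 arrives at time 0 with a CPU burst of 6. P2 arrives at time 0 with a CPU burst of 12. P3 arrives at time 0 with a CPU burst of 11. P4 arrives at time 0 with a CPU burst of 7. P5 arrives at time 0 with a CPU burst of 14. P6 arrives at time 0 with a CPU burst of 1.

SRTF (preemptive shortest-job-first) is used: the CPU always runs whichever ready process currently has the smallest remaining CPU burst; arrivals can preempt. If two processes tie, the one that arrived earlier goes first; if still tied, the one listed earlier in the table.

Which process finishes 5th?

P3

Gantt: | P6 0-1 | P1 1-7 | P4 7-14 | P0 14-22 | P3 22-33 | P2 33-45 | P5 45-59 |
Completion: P0=22  P1=7  P2=45  P3=33  P4=14  P5=59  P6=1
Finish order: P6 → P1 → P4 → P0 → P3 → P2 → P5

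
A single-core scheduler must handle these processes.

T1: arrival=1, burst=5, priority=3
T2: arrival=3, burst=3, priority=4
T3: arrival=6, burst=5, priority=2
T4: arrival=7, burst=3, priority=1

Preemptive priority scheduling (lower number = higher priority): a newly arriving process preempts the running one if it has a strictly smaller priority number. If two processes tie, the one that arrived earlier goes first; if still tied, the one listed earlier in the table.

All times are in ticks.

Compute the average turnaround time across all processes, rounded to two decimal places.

Schedule: | idle 0-1 | T1 1-6 | T3 6-7 | T4 7-10 | T3 10-14 | T2 14-17 |
Completion: T1=6  T2=17  T3=14  T4=10
Turnaround (C−A): T1=5  T2=14  T3=8  T4=3
Turnaround times: T1=5, T2=14, T3=8, T4=3
Average turnaround = (5+14+8+3) / 4 = 30/4 = 7.50

7.50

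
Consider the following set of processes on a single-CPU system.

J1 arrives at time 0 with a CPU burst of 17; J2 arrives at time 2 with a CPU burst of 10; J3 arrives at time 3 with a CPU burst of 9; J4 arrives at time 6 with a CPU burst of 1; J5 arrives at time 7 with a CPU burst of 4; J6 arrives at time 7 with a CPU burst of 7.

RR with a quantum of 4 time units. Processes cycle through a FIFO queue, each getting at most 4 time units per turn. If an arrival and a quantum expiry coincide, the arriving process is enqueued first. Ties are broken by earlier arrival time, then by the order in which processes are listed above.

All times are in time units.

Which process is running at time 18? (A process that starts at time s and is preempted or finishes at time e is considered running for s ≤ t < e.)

J5

Timeline: | J1 0-4 | J2 4-8 | J3 8-12 | J1 12-16 | J4 16-17 | J5 17-21 | J6 21-25 | J2 25-29 | J3 29-33 | J1 33-37 | J6 37-40 | J2 40-42 | J3 42-43 | J1 43-48 |
Completion: J1=48  J2=42  J3=43  J4=17  J5=21  J6=40
Turnaround (C−A): J1=48  J2=40  J3=40  J4=11  J5=14  J6=33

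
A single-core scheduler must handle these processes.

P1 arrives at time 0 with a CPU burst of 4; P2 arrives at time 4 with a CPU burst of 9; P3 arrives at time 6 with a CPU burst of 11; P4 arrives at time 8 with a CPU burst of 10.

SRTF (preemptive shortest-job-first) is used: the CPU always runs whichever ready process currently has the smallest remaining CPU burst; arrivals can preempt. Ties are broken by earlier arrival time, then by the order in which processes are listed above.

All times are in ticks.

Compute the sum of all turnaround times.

56

Timeline: | P1 0-4 | P2 4-13 | P4 13-23 | P3 23-34 |
Completion: P1=4  P2=13  P3=34  P4=23
Turnaround (C−A): P1=4  P2=9  P3=28  P4=15
Turnaround = completion − arrival: P1=4, P2=9, P3=28, P4=15
Total turnaround = 4 + 9 + 28 + 15 = 56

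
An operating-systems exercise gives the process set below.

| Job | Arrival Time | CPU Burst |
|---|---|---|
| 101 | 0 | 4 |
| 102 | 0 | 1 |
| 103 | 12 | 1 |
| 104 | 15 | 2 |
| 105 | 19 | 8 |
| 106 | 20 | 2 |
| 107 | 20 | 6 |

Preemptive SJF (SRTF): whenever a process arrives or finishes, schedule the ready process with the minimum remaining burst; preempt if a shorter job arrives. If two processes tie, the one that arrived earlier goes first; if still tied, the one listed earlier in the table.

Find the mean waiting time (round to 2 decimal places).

1.57

Timeline: | 102 0-1 | 101 1-5 | idle 5-12 | 103 12-13 | idle 13-15 | 104 15-17 | idle 17-19 | 105 19-20 | 106 20-22 | 107 22-28 | 105 28-35 |
Completion: 101=5  102=1  103=13  104=17  105=35  106=22  107=28
Turnaround (C−A): 101=5  102=1  103=1  104=2  105=16  106=2  107=8
Waiting times: 101=1, 102=0, 103=0, 104=0, 105=8, 106=0, 107=2
Average waiting = (1+0+0+0+8+0+2) / 7 = 11/7 = 1.57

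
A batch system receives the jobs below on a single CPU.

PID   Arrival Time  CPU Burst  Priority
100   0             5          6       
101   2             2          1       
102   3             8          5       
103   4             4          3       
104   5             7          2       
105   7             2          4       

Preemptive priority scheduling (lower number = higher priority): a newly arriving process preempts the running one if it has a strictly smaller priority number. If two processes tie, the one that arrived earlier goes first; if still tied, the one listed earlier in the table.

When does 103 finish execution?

Schedule: | 100 0-2 | 101 2-4 | 103 4-5 | 104 5-12 | 103 12-15 | 105 15-17 | 102 17-25 | 100 25-28 |
Completion: 100=28  101=4  102=25  103=15  104=12  105=17

15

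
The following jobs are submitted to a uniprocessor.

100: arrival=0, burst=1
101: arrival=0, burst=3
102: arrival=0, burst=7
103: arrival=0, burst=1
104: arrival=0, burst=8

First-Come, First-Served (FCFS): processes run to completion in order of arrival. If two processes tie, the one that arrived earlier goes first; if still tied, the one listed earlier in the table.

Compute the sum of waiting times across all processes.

Gantt: | 100 0-1 | 101 1-4 | 102 4-11 | 103 11-12 | 104 12-20 |
Completion: 100=1  101=4  102=11  103=12  104=20
Turnaround (C−A): 100=1  101=4  102=11  103=12  104=20
Waiting = turnaround − burst: 100=0, 101=1, 102=4, 103=11, 104=12
Total waiting = 0 + 1 + 4 + 11 + 12 = 28

28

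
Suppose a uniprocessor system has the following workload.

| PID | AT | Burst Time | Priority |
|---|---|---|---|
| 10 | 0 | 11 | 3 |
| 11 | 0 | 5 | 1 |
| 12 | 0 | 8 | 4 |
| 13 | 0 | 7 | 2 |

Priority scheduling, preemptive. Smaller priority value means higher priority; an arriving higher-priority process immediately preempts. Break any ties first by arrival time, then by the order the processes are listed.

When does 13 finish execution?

12

Gantt: | 11 0-5 | 13 5-12 | 10 12-23 | 12 23-31 |
Completion: 10=23  11=5  12=31  13=12
Turnaround (C−A): 10=23  11=5  12=31  13=12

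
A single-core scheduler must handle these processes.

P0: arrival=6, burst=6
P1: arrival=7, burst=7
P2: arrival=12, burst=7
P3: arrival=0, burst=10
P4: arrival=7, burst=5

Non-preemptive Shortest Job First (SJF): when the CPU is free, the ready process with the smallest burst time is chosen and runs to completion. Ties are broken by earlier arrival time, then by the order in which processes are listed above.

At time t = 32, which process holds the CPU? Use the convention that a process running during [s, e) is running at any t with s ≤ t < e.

P2

Timeline: | P3 0-10 | P4 10-15 | P0 15-21 | P1 21-28 | P2 28-35 |
Completion: P0=21  P1=28  P2=35  P3=10  P4=15
Turnaround (C−A): P0=15  P1=21  P2=23  P3=10  P4=8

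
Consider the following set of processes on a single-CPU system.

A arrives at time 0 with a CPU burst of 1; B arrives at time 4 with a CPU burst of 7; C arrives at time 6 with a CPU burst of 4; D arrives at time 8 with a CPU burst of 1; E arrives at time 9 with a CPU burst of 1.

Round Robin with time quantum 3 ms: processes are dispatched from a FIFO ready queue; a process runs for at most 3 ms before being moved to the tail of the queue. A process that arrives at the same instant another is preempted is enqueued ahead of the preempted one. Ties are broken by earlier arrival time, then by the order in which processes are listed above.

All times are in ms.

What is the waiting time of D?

Schedule: | A 0-1 | idle 1-4 | B 4-7 | C 7-10 | B 10-13 | D 13-14 | E 14-15 | C 15-16 | B 16-17 |
Completion: A=1  B=17  C=16  D=14  E=15
Waiting(D) = turnaround − burst = 6 − 1 = 5

5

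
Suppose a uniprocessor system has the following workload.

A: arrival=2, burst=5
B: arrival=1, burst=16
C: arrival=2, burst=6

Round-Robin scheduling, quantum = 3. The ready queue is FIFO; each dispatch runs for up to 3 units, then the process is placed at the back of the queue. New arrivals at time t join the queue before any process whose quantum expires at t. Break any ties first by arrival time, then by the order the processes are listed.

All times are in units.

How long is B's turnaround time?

Timeline: | idle 0-1 | B 1-4 | A 4-7 | C 7-10 | B 10-13 | A 13-15 | C 15-18 | B 18-28 |
Completion: A=15  B=28  C=18
Turnaround(B) = completion − arrival = 28 − 1 = 27

27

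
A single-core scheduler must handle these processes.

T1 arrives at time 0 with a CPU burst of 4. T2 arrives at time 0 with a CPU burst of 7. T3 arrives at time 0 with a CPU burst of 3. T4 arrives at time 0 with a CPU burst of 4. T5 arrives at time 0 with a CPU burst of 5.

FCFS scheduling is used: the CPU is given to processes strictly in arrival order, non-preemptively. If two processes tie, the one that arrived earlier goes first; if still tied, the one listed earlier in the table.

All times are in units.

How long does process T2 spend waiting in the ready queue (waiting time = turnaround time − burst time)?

4

Gantt: | T1 0-4 | T2 4-11 | T3 11-14 | T4 14-18 | T5 18-23 |
Completion: T1=4  T2=11  T3=14  T4=18  T5=23
Waiting(T2) = turnaround − burst = 11 − 7 = 4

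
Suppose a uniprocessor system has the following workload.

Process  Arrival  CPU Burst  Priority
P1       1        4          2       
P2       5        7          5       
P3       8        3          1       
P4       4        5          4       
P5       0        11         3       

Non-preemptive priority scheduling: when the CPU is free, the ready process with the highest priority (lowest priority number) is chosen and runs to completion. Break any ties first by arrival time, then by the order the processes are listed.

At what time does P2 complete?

30

Timeline: | P5 0-11 | P3 11-14 | P1 14-18 | P4 18-23 | P2 23-30 |
Completion: P1=18  P2=30  P3=14  P4=23  P5=11
Turnaround (C−A): P1=17  P2=25  P3=6  P4=19  P5=11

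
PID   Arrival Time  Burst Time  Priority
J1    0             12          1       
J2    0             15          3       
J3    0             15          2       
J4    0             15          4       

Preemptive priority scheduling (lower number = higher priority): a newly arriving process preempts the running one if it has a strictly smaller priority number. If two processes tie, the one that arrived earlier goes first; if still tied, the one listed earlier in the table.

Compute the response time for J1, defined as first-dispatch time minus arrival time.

0

Schedule: | J1 0-12 | J3 12-27 | J2 27-42 | J4 42-57 |
Completion: J1=12  J2=42  J3=27  J4=57
Turnaround (C−A): J1=12  J2=42  J3=27  J4=57
Response(J1) = first start − arrival = 0 − 0 = 0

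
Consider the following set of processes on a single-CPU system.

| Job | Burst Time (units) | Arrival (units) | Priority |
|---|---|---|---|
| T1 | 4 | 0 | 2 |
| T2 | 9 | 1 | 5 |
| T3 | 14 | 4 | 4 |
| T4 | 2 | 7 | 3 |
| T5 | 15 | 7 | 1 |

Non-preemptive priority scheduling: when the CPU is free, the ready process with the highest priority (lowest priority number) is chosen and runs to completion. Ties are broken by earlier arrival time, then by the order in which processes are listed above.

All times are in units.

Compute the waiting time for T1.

0

Schedule: | T1 0-4 | T3 4-18 | T5 18-33 | T4 33-35 | T2 35-44 |
Completion: T1=4  T2=44  T3=18  T4=35  T5=33
Waiting(T1) = turnaround − burst = 4 − 4 = 0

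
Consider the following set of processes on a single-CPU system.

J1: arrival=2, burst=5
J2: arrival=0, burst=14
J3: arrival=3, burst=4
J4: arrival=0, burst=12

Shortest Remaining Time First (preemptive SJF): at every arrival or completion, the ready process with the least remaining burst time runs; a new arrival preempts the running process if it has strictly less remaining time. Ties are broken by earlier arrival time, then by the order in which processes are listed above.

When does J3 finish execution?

11

Timeline: | J4 0-2 | J1 2-7 | J3 7-11 | J4 11-21 | J2 21-35 |
Completion: J1=7  J2=35  J3=11  J4=21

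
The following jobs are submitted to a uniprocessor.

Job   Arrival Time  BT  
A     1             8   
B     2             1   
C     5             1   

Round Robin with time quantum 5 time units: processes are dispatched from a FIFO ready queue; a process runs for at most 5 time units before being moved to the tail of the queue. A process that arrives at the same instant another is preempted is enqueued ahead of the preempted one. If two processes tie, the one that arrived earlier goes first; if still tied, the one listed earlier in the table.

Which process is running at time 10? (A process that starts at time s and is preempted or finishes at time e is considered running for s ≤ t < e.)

A

Gantt: | idle 0-1 | A 1-6 | B 6-7 | C 7-8 | A 8-11 |
Completion: A=11  B=7  C=8
Turnaround (C−A): A=10  B=5  C=3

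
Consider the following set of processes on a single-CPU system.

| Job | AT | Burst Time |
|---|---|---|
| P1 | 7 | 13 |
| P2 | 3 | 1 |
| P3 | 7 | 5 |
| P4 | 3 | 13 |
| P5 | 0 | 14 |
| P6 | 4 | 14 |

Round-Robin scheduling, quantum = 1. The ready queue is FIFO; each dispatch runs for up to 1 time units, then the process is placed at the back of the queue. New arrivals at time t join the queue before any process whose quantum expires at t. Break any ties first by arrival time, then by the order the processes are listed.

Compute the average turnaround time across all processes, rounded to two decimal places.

Timeline: | P5 0-3 | P2 3-4 | P4 4-5 | P5 5-6 | P6 6-7 | P4 7-8 | P5 8-9 | P1 9-10 | P3 10-11 | P6 11-12 | P4 12-13 | P5 13-14 | P1 14-15 | P3 15-16 | P6 16-17 | P4 17-18 | P5 18-19 | P1 19-20 | P3 20-21 | P6 21-22 | P4 22-23 | P5 23-24 | P1 24-25 | P3 25-26 | P6 26-27 | P4 27-28 | P5 28-29 | P1 29-30 | P3 30-31 | P6 31-32 | P4 32-33 | P5 33-34 | P1 34-35 | P6 35-36 | P4 36-37 | P5 37-38 | P1 38-39 | P6 39-40 | P4 40-41 | P5 41-42 | P1 42-43 | P6 43-44 | P4 44-45 | P5 45-46 | P1 46-47 | P6 47-48 | P4 48-49 | P5 49-50 | P1 50-51 | P6 51-52 | P4 52-53 | P1 53-54 | P6 54-55 | P4 55-56 | P1 56-57 | P6 57-58 | P1 58-59 | P6 59-60 |
Completion: P1=59  P2=4  P3=31  P4=56  P5=50  P6=60
Turnaround times: P1=52, P2=1, P3=24, P4=53, P5=50, P6=56
Average turnaround = (52+1+24+53+50+56) / 6 = 236/6 = 39.33

39.33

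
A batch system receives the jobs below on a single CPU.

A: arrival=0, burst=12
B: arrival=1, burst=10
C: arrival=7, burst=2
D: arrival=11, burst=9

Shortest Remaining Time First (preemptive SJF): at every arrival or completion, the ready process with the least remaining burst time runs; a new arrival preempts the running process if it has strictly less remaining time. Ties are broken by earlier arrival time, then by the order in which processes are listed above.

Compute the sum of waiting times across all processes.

Schedule: | A 0-1 | B 1-7 | C 7-9 | B 9-13 | D 13-22 | A 22-33 |
Completion: A=33  B=13  C=9  D=22
Turnaround (C−A): A=33  B=12  C=2  D=11
Waiting = turnaround − burst: A=21, B=2, C=0, D=2
Total waiting = 21 + 2 + 0 + 2 = 25

25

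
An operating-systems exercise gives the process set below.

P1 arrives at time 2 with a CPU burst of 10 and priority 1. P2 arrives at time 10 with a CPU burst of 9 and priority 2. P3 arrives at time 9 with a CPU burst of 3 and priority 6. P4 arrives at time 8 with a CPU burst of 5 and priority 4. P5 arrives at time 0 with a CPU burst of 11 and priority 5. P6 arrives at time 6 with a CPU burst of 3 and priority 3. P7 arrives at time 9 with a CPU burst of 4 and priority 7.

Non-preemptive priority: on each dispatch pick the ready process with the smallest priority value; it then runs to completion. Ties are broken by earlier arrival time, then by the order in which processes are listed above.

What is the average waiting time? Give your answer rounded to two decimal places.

18.57

Gantt: | P5 0-11 | P1 11-21 | P2 21-30 | P6 30-33 | P4 33-38 | P3 38-41 | P7 41-45 |
Completion: P1=21  P2=30  P3=41  P4=38  P5=11  P6=33  P7=45
Turnaround (C−A): P1=19  P2=20  P3=32  P4=30  P5=11  P6=27  P7=36
Waiting times: P1=9, P2=11, P3=29, P4=25, P5=0, P6=24, P7=32
Average waiting = (9+11+29+25+0+24+32) / 7 = 130/7 = 18.57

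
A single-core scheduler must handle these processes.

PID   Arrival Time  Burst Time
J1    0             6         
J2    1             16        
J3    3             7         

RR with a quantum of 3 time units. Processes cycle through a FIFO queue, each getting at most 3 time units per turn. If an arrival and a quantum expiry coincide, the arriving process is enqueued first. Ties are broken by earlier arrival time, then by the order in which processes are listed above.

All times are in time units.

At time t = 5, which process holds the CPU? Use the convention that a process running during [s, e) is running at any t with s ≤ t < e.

J2

Timeline: | J1 0-3 | J2 3-6 | J3 6-9 | J1 9-12 | J2 12-15 | J3 15-18 | J2 18-21 | J3 21-22 | J2 22-29 |
Completion: J1=12  J2=29  J3=22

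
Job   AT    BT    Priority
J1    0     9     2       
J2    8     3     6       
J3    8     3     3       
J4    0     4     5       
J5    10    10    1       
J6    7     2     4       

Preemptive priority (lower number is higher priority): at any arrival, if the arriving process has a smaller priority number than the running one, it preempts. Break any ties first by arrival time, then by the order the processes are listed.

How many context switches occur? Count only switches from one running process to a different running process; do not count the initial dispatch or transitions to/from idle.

Gantt: | J1 0-9 | J3 9-10 | J5 10-20 | J3 20-22 | J6 22-24 | J4 24-28 | J2 28-31 |
Completion: J1=9  J2=31  J3=22  J4=28  J5=20  J6=24

6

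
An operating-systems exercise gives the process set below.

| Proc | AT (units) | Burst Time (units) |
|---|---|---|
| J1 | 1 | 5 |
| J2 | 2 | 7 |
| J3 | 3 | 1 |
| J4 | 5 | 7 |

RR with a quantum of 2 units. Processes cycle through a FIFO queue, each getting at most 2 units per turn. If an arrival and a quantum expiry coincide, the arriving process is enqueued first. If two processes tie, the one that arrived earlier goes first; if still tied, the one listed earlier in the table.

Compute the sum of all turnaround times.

49

Schedule: | idle 0-1 | J1 1-3 | J2 3-5 | J3 5-6 | J1 6-8 | J4 8-10 | J2 10-12 | J1 12-13 | J4 13-15 | J2 15-17 | J4 17-19 | J2 19-20 | J4 20-21 |
Completion: J1=13  J2=20  J3=6  J4=21
Turnaround (C−A): J1=12  J2=18  J3=3  J4=16
Turnaround = completion − arrival: J1=12, J2=18, J3=3, J4=16
Total turnaround = 12 + 18 + 3 + 16 = 49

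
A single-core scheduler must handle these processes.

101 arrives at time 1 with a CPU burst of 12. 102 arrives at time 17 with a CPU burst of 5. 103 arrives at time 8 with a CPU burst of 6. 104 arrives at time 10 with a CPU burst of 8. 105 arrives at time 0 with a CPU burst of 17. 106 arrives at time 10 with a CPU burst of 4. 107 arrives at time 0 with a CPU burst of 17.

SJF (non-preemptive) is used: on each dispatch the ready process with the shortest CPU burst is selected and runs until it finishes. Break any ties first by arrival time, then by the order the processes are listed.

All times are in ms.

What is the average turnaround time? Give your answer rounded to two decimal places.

30.14

Gantt: | 105 0-17 | 106 17-21 | 102 21-26 | 103 26-32 | 104 32-40 | 101 40-52 | 107 52-69 |
Completion: 101=52  102=26  103=32  104=40  105=17  106=21  107=69
Turnaround (C−A): 101=51  102=9  103=24  104=30  105=17  106=11  107=69
Turnaround times: 101=51, 102=9, 103=24, 104=30, 105=17, 106=11, 107=69
Average turnaround = (51+9+24+30+17+11+69) / 7 = 211/7 = 30.14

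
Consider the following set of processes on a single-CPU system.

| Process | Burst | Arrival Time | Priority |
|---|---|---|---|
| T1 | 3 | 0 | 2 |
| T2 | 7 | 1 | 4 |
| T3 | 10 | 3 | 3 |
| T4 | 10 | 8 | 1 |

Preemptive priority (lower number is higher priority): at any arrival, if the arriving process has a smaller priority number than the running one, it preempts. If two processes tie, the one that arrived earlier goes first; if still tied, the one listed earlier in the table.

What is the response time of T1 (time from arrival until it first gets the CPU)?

0

Gantt: | T1 0-3 | T3 3-8 | T4 8-18 | T3 18-23 | T2 23-30 |
Completion: T1=3  T2=30  T3=23  T4=18
Response(T1) = first start − arrival = 0 − 0 = 0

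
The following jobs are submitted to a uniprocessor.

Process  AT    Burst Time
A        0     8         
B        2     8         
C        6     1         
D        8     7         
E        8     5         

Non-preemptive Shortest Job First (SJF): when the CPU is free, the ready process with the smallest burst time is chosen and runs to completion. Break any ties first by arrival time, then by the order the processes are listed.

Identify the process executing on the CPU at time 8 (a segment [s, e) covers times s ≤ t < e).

Gantt: | A 0-8 | C 8-9 | E 9-14 | D 14-21 | B 21-29 |
Completion: A=8  B=29  C=9  D=21  E=14
Turnaround (C−A): A=8  B=27  C=3  D=13  E=6

C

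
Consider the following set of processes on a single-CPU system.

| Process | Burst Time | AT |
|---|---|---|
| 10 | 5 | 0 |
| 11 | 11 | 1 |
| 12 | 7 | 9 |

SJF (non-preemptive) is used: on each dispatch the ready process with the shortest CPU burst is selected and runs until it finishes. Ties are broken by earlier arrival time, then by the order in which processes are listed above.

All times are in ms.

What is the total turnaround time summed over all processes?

34

Timeline: | 10 0-5 | 11 5-16 | 12 16-23 |
Completion: 10=5  11=16  12=23
Turnaround = completion − arrival: 10=5, 11=15, 12=14
Total turnaround = 5 + 15 + 14 = 34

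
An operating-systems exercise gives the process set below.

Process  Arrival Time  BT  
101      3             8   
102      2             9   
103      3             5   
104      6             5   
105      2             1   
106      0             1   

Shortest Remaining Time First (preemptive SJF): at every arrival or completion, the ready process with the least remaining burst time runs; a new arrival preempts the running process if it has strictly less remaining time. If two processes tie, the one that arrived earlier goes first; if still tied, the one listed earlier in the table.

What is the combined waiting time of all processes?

31

Gantt: | 106 0-1 | idle 1-2 | 105 2-3 | 103 3-8 | 104 8-13 | 101 13-21 | 102 21-30 |
Completion: 101=21  102=30  103=8  104=13  105=3  106=1
Waiting = turnaround − burst: 101=10, 102=19, 103=0, 104=2, 105=0, 106=0
Total waiting = 10 + 19 + 0 + 2 + 0 + 0 = 31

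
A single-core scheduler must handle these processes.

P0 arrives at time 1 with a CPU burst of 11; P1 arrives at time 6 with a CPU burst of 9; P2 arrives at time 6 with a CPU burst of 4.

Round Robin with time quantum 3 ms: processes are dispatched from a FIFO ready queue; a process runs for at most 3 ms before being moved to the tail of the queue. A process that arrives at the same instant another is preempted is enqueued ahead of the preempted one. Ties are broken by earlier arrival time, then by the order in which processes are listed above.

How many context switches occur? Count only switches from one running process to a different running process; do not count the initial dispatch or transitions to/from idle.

Schedule: | idle 0-1 | P0 1-7 | P1 7-10 | P2 10-13 | P0 13-16 | P1 16-19 | P2 19-20 | P0 20-22 | P1 22-25 |
Completion: P0=22  P1=25  P2=20

7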